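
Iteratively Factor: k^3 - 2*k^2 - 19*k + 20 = (k + 4)*(k^2 - 6*k + 5) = (k - 1)*(k + 4)*(k - 5)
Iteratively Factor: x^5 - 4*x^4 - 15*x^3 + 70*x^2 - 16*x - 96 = (x + 1)*(x^4 - 5*x^3 - 10*x^2 + 80*x - 96) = (x + 1)*(x + 4)*(x^3 - 9*x^2 + 26*x - 24) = (x - 3)*(x + 1)*(x + 4)*(x^2 - 6*x + 8) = (x - 4)*(x - 3)*(x + 1)*(x + 4)*(x - 2)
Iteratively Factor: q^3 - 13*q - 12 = (q + 1)*(q^2 - q - 12) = (q - 4)*(q + 1)*(q + 3)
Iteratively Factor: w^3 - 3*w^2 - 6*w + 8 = (w + 2)*(w^2 - 5*w + 4) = (w - 4)*(w + 2)*(w - 1)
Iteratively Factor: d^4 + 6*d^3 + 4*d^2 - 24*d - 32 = (d + 4)*(d^3 + 2*d^2 - 4*d - 8) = (d - 2)*(d + 4)*(d^2 + 4*d + 4) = (d - 2)*(d + 2)*(d + 4)*(d + 2)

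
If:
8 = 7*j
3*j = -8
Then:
No Solution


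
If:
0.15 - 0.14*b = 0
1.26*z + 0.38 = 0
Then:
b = 1.07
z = -0.30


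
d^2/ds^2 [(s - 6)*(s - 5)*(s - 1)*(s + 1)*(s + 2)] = 20*s^3 - 108*s^2 + 42*s + 138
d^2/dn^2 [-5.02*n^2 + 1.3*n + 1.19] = -10.0400000000000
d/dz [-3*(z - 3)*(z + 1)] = 6 - 6*z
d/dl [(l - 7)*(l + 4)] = 2*l - 3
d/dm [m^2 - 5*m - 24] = 2*m - 5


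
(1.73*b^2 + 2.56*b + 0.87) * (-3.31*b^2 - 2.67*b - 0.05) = -5.7263*b^4 - 13.0927*b^3 - 9.8014*b^2 - 2.4509*b - 0.0435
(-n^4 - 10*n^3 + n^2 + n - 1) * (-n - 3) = n^5 + 13*n^4 + 29*n^3 - 4*n^2 - 2*n + 3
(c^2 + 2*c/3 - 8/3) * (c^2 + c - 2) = c^4 + 5*c^3/3 - 4*c^2 - 4*c + 16/3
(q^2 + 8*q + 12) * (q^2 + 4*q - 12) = q^4 + 12*q^3 + 32*q^2 - 48*q - 144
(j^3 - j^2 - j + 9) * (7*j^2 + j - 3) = 7*j^5 - 6*j^4 - 11*j^3 + 65*j^2 + 12*j - 27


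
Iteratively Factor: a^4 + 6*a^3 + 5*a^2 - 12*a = (a)*(a^3 + 6*a^2 + 5*a - 12) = a*(a + 4)*(a^2 + 2*a - 3) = a*(a - 1)*(a + 4)*(a + 3)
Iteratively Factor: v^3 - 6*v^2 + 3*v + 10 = (v + 1)*(v^2 - 7*v + 10) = (v - 2)*(v + 1)*(v - 5)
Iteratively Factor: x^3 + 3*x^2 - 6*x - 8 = (x - 2)*(x^2 + 5*x + 4) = (x - 2)*(x + 1)*(x + 4)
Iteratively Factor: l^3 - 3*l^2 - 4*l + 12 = (l + 2)*(l^2 - 5*l + 6) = (l - 2)*(l + 2)*(l - 3)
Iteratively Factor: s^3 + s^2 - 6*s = (s - 2)*(s^2 + 3*s) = s*(s - 2)*(s + 3)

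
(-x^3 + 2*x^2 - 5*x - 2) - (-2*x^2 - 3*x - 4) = -x^3 + 4*x^2 - 2*x + 2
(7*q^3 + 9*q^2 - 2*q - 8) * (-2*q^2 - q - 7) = -14*q^5 - 25*q^4 - 54*q^3 - 45*q^2 + 22*q + 56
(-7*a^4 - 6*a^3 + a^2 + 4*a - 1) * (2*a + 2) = -14*a^5 - 26*a^4 - 10*a^3 + 10*a^2 + 6*a - 2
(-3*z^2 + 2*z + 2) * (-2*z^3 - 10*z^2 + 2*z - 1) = 6*z^5 + 26*z^4 - 30*z^3 - 13*z^2 + 2*z - 2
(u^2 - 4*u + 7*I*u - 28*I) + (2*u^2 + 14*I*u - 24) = 3*u^2 - 4*u + 21*I*u - 24 - 28*I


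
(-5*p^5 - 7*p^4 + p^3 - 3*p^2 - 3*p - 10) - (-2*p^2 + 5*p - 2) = -5*p^5 - 7*p^4 + p^3 - p^2 - 8*p - 8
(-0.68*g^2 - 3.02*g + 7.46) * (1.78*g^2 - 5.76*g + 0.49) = -1.2104*g^4 - 1.4588*g^3 + 30.3408*g^2 - 44.4494*g + 3.6554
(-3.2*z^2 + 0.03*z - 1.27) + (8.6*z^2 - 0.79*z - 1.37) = 5.4*z^2 - 0.76*z - 2.64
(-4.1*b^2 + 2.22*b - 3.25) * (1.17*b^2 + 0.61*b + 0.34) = -4.797*b^4 + 0.0964*b^3 - 3.8423*b^2 - 1.2277*b - 1.105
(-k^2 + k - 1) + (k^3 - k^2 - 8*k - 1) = k^3 - 2*k^2 - 7*k - 2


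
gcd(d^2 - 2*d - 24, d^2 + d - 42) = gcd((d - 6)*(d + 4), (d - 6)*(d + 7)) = d - 6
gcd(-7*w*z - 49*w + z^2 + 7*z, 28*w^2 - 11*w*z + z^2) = -7*w + z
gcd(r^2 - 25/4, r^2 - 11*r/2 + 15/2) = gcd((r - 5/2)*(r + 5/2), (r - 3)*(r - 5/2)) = r - 5/2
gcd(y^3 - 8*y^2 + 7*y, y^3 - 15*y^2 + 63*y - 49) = y^2 - 8*y + 7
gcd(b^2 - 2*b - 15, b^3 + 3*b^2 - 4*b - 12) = b + 3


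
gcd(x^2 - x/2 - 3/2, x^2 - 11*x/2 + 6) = x - 3/2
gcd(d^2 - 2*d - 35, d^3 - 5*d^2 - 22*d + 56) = d - 7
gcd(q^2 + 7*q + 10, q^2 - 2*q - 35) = q + 5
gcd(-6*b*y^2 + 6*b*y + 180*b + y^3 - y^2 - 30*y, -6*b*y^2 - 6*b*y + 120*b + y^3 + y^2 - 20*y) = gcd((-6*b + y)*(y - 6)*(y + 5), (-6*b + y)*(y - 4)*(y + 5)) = -6*b*y - 30*b + y^2 + 5*y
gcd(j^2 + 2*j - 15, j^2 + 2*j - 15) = j^2 + 2*j - 15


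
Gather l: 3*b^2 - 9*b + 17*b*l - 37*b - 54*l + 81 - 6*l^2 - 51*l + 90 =3*b^2 - 46*b - 6*l^2 + l*(17*b - 105) + 171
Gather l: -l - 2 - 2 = -l - 4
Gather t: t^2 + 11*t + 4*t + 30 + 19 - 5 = t^2 + 15*t + 44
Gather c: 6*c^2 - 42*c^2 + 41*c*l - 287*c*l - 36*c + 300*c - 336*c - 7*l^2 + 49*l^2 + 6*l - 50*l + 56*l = -36*c^2 + c*(-246*l - 72) + 42*l^2 + 12*l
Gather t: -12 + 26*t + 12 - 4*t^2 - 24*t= -4*t^2 + 2*t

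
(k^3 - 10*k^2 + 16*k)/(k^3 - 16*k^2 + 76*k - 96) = k/(k - 6)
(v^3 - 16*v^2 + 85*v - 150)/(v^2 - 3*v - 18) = (v^2 - 10*v + 25)/(v + 3)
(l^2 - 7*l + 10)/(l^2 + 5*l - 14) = (l - 5)/(l + 7)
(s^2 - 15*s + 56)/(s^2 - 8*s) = (s - 7)/s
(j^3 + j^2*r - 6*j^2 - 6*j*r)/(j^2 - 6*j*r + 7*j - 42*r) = j*(j^2 + j*r - 6*j - 6*r)/(j^2 - 6*j*r + 7*j - 42*r)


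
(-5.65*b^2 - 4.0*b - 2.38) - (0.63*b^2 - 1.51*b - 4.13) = -6.28*b^2 - 2.49*b + 1.75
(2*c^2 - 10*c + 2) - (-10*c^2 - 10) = 12*c^2 - 10*c + 12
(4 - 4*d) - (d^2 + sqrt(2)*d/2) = -d^2 - 4*d - sqrt(2)*d/2 + 4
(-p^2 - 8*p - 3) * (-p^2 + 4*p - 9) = p^4 + 4*p^3 - 20*p^2 + 60*p + 27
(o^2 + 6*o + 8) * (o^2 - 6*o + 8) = o^4 - 20*o^2 + 64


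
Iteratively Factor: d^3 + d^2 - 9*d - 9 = (d - 3)*(d^2 + 4*d + 3) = (d - 3)*(d + 1)*(d + 3)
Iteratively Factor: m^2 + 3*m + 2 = (m + 2)*(m + 1)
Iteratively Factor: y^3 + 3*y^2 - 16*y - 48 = (y - 4)*(y^2 + 7*y + 12) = (y - 4)*(y + 4)*(y + 3)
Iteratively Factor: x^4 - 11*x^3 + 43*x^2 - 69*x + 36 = (x - 3)*(x^3 - 8*x^2 + 19*x - 12) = (x - 3)*(x - 1)*(x^2 - 7*x + 12) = (x - 4)*(x - 3)*(x - 1)*(x - 3)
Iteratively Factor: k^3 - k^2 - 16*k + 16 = (k + 4)*(k^2 - 5*k + 4) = (k - 4)*(k + 4)*(k - 1)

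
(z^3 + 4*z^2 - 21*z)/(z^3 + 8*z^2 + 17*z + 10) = z*(z^2 + 4*z - 21)/(z^3 + 8*z^2 + 17*z + 10)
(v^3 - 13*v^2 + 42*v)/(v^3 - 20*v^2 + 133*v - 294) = v/(v - 7)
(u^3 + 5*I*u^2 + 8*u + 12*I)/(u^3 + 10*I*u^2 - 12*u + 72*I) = (u + I)/(u + 6*I)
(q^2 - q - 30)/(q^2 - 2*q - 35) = (q - 6)/(q - 7)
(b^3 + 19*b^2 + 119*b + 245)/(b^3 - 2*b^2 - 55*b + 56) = (b^2 + 12*b + 35)/(b^2 - 9*b + 8)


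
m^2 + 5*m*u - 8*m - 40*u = (m - 8)*(m + 5*u)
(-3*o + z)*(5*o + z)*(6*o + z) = -90*o^3 - 3*o^2*z + 8*o*z^2 + z^3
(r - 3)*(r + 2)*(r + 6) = r^3 + 5*r^2 - 12*r - 36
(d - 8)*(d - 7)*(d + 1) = d^3 - 14*d^2 + 41*d + 56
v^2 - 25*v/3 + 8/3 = (v - 8)*(v - 1/3)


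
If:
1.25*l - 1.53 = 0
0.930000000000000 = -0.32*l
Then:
No Solution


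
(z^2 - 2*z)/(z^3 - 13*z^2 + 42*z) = (z - 2)/(z^2 - 13*z + 42)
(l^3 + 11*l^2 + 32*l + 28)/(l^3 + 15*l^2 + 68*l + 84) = (l + 2)/(l + 6)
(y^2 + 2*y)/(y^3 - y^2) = (y + 2)/(y*(y - 1))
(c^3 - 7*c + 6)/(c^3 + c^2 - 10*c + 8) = (c + 3)/(c + 4)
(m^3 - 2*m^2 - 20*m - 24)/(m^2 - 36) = (m^2 + 4*m + 4)/(m + 6)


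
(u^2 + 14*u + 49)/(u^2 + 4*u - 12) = (u^2 + 14*u + 49)/(u^2 + 4*u - 12)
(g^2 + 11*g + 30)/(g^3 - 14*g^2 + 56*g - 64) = (g^2 + 11*g + 30)/(g^3 - 14*g^2 + 56*g - 64)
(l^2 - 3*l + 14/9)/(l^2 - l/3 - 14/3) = (l - 2/3)/(l + 2)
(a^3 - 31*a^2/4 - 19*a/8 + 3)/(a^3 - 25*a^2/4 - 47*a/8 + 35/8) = (4*a^2 - 29*a - 24)/(4*a^2 - 23*a - 35)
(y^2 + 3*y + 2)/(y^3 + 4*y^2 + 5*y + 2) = 1/(y + 1)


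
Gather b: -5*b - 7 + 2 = -5*b - 5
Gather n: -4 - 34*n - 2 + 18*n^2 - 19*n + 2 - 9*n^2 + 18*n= 9*n^2 - 35*n - 4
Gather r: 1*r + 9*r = 10*r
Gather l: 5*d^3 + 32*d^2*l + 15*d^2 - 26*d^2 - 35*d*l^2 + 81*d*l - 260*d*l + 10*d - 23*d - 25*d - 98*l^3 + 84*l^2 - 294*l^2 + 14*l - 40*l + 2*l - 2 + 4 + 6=5*d^3 - 11*d^2 - 38*d - 98*l^3 + l^2*(-35*d - 210) + l*(32*d^2 - 179*d - 24) + 8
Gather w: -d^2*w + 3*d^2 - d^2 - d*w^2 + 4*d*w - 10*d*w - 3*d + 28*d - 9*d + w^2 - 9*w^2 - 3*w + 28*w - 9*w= 2*d^2 + 16*d + w^2*(-d - 8) + w*(-d^2 - 6*d + 16)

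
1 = 1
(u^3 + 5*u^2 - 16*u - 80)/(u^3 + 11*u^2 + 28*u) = (u^2 + u - 20)/(u*(u + 7))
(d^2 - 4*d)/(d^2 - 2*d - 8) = d/(d + 2)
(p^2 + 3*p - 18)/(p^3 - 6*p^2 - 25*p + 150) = (p^2 + 3*p - 18)/(p^3 - 6*p^2 - 25*p + 150)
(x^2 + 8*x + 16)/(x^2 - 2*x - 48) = (x^2 + 8*x + 16)/(x^2 - 2*x - 48)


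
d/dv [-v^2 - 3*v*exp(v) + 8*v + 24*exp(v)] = -3*v*exp(v) - 2*v + 21*exp(v) + 8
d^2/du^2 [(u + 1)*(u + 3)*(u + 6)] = 6*u + 20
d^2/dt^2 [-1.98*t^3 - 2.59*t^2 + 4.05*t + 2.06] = -11.88*t - 5.18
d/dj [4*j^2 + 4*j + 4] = 8*j + 4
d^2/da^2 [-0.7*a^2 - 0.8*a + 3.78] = -1.40000000000000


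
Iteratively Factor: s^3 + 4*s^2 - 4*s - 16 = (s + 4)*(s^2 - 4) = (s + 2)*(s + 4)*(s - 2)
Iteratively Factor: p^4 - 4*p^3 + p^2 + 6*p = (p - 2)*(p^3 - 2*p^2 - 3*p) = p*(p - 2)*(p^2 - 2*p - 3) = p*(p - 3)*(p - 2)*(p + 1)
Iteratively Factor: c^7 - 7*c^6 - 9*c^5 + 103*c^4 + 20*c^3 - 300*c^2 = (c - 5)*(c^6 - 2*c^5 - 19*c^4 + 8*c^3 + 60*c^2) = (c - 5)*(c + 2)*(c^5 - 4*c^4 - 11*c^3 + 30*c^2) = (c - 5)*(c - 2)*(c + 2)*(c^4 - 2*c^3 - 15*c^2) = c*(c - 5)*(c - 2)*(c + 2)*(c^3 - 2*c^2 - 15*c) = c^2*(c - 5)*(c - 2)*(c + 2)*(c^2 - 2*c - 15) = c^2*(c - 5)*(c - 2)*(c + 2)*(c + 3)*(c - 5)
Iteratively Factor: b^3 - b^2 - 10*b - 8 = (b + 2)*(b^2 - 3*b - 4) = (b + 1)*(b + 2)*(b - 4)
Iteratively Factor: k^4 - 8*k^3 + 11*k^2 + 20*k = (k - 4)*(k^3 - 4*k^2 - 5*k) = (k - 4)*(k + 1)*(k^2 - 5*k) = (k - 5)*(k - 4)*(k + 1)*(k)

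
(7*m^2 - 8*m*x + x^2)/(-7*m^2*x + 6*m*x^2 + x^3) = (-7*m + x)/(x*(7*m + x))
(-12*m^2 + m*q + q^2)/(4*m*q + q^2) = (-3*m + q)/q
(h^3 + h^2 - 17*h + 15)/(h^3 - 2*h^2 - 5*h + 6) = (h + 5)/(h + 2)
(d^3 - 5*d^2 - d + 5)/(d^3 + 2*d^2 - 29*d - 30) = (d - 1)/(d + 6)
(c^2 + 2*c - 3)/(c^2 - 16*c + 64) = (c^2 + 2*c - 3)/(c^2 - 16*c + 64)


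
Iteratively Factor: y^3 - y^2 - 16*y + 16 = (y - 1)*(y^2 - 16) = (y - 4)*(y - 1)*(y + 4)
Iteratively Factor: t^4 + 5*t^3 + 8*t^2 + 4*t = (t + 1)*(t^3 + 4*t^2 + 4*t) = (t + 1)*(t + 2)*(t^2 + 2*t) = t*(t + 1)*(t + 2)*(t + 2)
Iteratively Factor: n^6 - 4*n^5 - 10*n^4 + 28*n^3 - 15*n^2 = (n - 5)*(n^5 + n^4 - 5*n^3 + 3*n^2) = n*(n - 5)*(n^4 + n^3 - 5*n^2 + 3*n) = n*(n - 5)*(n - 1)*(n^3 + 2*n^2 - 3*n) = n^2*(n - 5)*(n - 1)*(n^2 + 2*n - 3) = n^2*(n - 5)*(n - 1)*(n + 3)*(n - 1)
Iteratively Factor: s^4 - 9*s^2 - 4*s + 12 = (s + 2)*(s^3 - 2*s^2 - 5*s + 6) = (s - 1)*(s + 2)*(s^2 - s - 6) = (s - 3)*(s - 1)*(s + 2)*(s + 2)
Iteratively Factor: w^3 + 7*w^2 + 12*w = (w + 3)*(w^2 + 4*w) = w*(w + 3)*(w + 4)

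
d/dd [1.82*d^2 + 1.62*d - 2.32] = 3.64*d + 1.62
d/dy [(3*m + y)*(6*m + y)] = 9*m + 2*y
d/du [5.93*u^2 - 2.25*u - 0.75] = 11.86*u - 2.25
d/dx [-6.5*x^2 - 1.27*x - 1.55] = -13.0*x - 1.27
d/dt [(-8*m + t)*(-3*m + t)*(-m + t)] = 35*m^2 - 24*m*t + 3*t^2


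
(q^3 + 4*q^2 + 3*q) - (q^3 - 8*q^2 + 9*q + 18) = 12*q^2 - 6*q - 18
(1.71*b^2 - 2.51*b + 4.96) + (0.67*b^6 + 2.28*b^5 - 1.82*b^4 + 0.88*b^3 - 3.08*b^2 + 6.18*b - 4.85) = 0.67*b^6 + 2.28*b^5 - 1.82*b^4 + 0.88*b^3 - 1.37*b^2 + 3.67*b + 0.11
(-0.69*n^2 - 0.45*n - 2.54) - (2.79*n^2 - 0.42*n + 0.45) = -3.48*n^2 - 0.03*n - 2.99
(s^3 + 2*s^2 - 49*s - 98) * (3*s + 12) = 3*s^4 + 18*s^3 - 123*s^2 - 882*s - 1176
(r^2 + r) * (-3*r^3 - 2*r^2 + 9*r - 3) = -3*r^5 - 5*r^4 + 7*r^3 + 6*r^2 - 3*r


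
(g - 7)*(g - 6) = g^2 - 13*g + 42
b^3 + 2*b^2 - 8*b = b*(b - 2)*(b + 4)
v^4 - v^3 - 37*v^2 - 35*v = v*(v - 7)*(v + 1)*(v + 5)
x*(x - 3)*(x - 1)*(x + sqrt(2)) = x^4 - 4*x^3 + sqrt(2)*x^3 - 4*sqrt(2)*x^2 + 3*x^2 + 3*sqrt(2)*x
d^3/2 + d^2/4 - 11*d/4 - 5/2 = (d/2 + 1)*(d - 5/2)*(d + 1)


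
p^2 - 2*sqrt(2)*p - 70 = (p - 7*sqrt(2))*(p + 5*sqrt(2))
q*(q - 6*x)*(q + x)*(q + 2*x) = q^4 - 3*q^3*x - 16*q^2*x^2 - 12*q*x^3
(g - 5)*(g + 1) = g^2 - 4*g - 5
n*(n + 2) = n^2 + 2*n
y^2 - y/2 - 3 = (y - 2)*(y + 3/2)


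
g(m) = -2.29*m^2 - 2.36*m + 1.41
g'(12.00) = -57.32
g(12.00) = -356.67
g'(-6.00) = 25.12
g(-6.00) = -66.87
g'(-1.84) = 6.07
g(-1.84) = -2.00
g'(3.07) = -16.42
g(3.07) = -27.42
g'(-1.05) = 2.45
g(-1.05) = 1.36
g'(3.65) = -19.08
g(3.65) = -37.71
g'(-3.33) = 12.89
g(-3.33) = -16.12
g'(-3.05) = 11.61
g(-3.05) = -12.69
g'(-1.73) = 5.56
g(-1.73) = -1.36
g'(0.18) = -3.18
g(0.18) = 0.91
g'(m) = -4.58*m - 2.36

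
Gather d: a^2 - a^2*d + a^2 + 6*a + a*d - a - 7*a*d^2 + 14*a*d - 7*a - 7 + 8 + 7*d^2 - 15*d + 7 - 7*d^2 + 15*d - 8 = 2*a^2 - 7*a*d^2 - 2*a + d*(-a^2 + 15*a)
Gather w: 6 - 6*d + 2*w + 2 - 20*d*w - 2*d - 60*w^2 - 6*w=-8*d - 60*w^2 + w*(-20*d - 4) + 8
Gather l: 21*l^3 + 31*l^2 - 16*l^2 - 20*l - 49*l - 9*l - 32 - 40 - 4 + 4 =21*l^3 + 15*l^2 - 78*l - 72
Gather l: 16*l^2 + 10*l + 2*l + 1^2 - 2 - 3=16*l^2 + 12*l - 4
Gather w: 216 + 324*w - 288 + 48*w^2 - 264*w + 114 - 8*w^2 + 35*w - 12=40*w^2 + 95*w + 30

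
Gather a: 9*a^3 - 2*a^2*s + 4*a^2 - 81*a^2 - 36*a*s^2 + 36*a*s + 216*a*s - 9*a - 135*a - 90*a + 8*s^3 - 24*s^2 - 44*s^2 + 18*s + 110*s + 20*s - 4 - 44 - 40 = 9*a^3 + a^2*(-2*s - 77) + a*(-36*s^2 + 252*s - 234) + 8*s^3 - 68*s^2 + 148*s - 88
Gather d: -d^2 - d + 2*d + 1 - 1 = -d^2 + d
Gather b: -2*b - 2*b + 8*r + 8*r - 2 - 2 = -4*b + 16*r - 4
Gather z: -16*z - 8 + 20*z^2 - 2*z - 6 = 20*z^2 - 18*z - 14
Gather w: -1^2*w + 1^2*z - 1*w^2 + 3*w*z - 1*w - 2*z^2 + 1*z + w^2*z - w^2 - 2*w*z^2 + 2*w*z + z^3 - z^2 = w^2*(z - 2) + w*(-2*z^2 + 5*z - 2) + z^3 - 3*z^2 + 2*z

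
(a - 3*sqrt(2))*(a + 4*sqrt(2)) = a^2 + sqrt(2)*a - 24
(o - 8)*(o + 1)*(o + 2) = o^3 - 5*o^2 - 22*o - 16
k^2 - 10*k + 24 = (k - 6)*(k - 4)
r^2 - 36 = (r - 6)*(r + 6)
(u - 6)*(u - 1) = u^2 - 7*u + 6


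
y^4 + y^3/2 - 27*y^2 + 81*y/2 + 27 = (y - 3)^2*(y + 1/2)*(y + 6)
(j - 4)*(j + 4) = j^2 - 16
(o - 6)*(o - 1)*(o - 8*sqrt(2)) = o^3 - 8*sqrt(2)*o^2 - 7*o^2 + 6*o + 56*sqrt(2)*o - 48*sqrt(2)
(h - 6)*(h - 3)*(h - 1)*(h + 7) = h^4 - 3*h^3 - 43*h^2 + 171*h - 126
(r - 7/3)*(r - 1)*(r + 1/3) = r^3 - 3*r^2 + 11*r/9 + 7/9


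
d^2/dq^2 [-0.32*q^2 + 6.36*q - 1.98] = -0.640000000000000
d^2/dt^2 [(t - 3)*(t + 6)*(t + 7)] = 6*t + 20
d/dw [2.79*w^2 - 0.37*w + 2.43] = 5.58*w - 0.37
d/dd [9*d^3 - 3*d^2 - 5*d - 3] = 27*d^2 - 6*d - 5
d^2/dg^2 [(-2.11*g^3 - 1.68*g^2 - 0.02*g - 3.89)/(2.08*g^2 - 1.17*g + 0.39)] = (1.4210854715202e-14*g^5 - 7.105427357601e-15*g^4 - 10.703446*g^3 - 87.024522*g^2 + 54.971982*g - 4.868214)/(8.998912*g^6 - 15.185664*g^5 + 13.603824*g^4 - 7.296237*g^3 + 2.550717*g^2 - 0.533871*g + 0.059319)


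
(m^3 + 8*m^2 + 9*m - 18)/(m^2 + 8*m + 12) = (m^2 + 2*m - 3)/(m + 2)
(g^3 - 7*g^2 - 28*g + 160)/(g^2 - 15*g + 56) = (g^2 + g - 20)/(g - 7)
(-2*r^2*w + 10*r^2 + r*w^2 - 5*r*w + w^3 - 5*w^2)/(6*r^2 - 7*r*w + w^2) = (-2*r*w + 10*r - w^2 + 5*w)/(6*r - w)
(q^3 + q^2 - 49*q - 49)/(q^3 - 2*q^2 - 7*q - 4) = (q^2 - 49)/(q^2 - 3*q - 4)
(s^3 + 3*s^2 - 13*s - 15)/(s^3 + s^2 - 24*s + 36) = (s^2 + 6*s + 5)/(s^2 + 4*s - 12)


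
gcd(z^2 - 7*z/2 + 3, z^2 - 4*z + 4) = z - 2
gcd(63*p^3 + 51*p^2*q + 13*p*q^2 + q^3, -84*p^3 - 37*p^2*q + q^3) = 3*p + q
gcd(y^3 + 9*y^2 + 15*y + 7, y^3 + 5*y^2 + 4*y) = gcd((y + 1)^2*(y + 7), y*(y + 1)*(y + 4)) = y + 1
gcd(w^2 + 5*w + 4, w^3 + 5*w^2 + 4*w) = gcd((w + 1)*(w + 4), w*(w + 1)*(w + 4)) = w^2 + 5*w + 4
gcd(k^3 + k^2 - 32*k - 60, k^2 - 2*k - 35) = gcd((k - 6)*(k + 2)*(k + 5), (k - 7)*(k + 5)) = k + 5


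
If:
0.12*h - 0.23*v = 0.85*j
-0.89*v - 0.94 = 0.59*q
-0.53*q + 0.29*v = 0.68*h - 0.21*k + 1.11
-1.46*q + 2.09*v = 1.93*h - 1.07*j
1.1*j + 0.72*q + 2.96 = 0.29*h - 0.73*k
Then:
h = 83.20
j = 1.90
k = 81.86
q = -56.49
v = 36.40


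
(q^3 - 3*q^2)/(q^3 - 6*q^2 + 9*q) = q/(q - 3)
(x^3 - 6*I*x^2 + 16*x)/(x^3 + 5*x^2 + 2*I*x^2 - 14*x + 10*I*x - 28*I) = x*(x - 8*I)/(x^2 + 5*x - 14)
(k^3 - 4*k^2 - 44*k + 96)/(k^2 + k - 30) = (k^2 - 10*k + 16)/(k - 5)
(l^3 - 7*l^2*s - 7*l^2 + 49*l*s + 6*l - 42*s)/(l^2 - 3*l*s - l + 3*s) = (-l^2 + 7*l*s + 6*l - 42*s)/(-l + 3*s)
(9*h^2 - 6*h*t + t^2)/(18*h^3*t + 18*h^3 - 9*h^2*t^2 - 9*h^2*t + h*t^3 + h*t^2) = (-3*h + t)/(h*(-6*h*t - 6*h + t^2 + t))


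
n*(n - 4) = n^2 - 4*n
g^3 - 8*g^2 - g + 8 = (g - 8)*(g - 1)*(g + 1)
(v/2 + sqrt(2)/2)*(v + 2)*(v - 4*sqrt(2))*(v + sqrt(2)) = v^4/2 - sqrt(2)*v^3 + v^3 - 7*v^2 - 2*sqrt(2)*v^2 - 14*v - 4*sqrt(2)*v - 8*sqrt(2)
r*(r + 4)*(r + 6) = r^3 + 10*r^2 + 24*r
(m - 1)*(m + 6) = m^2 + 5*m - 6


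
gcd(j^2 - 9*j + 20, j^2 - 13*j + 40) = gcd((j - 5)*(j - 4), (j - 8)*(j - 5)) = j - 5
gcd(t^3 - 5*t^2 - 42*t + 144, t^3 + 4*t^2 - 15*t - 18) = t^2 + 3*t - 18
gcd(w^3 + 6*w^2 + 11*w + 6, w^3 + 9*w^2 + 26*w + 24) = w^2 + 5*w + 6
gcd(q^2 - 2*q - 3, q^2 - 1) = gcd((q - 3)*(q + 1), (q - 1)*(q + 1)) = q + 1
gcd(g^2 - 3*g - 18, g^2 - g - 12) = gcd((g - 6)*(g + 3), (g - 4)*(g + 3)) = g + 3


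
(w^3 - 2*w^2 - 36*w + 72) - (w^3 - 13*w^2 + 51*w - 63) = 11*w^2 - 87*w + 135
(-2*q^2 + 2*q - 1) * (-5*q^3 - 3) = 10*q^5 - 10*q^4 + 5*q^3 + 6*q^2 - 6*q + 3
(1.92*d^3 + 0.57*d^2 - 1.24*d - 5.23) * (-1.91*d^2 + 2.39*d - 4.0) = -3.6672*d^5 + 3.5001*d^4 - 3.9493*d^3 + 4.7457*d^2 - 7.5397*d + 20.92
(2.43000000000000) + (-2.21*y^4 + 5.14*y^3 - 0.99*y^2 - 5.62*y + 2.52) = -2.21*y^4 + 5.14*y^3 - 0.99*y^2 - 5.62*y + 4.95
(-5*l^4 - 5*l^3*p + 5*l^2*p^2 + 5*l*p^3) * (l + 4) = -5*l^5 - 5*l^4*p - 20*l^4 + 5*l^3*p^2 - 20*l^3*p + 5*l^2*p^3 + 20*l^2*p^2 + 20*l*p^3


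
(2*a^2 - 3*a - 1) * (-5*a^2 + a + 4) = -10*a^4 + 17*a^3 + 10*a^2 - 13*a - 4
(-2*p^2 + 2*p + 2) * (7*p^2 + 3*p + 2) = -14*p^4 + 8*p^3 + 16*p^2 + 10*p + 4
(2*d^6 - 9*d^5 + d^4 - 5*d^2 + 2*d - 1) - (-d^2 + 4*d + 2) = 2*d^6 - 9*d^5 + d^4 - 4*d^2 - 2*d - 3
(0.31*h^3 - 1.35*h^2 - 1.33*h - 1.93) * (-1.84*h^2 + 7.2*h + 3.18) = -0.5704*h^5 + 4.716*h^4 - 6.287*h^3 - 10.3178*h^2 - 18.1254*h - 6.1374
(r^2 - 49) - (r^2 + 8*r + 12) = -8*r - 61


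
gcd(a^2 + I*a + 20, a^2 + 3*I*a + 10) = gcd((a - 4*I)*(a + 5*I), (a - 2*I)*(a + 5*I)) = a + 5*I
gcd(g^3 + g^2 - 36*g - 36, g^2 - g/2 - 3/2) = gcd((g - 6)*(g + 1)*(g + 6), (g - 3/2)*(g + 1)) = g + 1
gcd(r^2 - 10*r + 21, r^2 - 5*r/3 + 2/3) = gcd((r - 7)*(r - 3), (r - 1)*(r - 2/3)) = 1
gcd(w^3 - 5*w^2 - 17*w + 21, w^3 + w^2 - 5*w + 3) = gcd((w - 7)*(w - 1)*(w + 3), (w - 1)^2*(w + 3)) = w^2 + 2*w - 3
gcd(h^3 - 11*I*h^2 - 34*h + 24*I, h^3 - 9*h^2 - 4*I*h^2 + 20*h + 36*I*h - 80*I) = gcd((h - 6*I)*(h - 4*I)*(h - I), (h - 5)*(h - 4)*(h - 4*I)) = h - 4*I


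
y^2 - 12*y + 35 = (y - 7)*(y - 5)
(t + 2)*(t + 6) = t^2 + 8*t + 12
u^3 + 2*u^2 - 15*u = u*(u - 3)*(u + 5)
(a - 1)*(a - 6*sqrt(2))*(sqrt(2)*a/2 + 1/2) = sqrt(2)*a^3/2 - 11*a^2/2 - sqrt(2)*a^2/2 - 3*sqrt(2)*a + 11*a/2 + 3*sqrt(2)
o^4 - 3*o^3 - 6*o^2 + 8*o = o*(o - 4)*(o - 1)*(o + 2)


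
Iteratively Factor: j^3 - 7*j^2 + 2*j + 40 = (j + 2)*(j^2 - 9*j + 20) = (j - 5)*(j + 2)*(j - 4)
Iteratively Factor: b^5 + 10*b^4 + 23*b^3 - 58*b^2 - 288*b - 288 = (b + 2)*(b^4 + 8*b^3 + 7*b^2 - 72*b - 144) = (b + 2)*(b + 4)*(b^3 + 4*b^2 - 9*b - 36) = (b - 3)*(b + 2)*(b + 4)*(b^2 + 7*b + 12) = (b - 3)*(b + 2)*(b + 3)*(b + 4)*(b + 4)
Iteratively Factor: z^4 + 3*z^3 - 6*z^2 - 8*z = (z)*(z^3 + 3*z^2 - 6*z - 8) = z*(z + 4)*(z^2 - z - 2) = z*(z - 2)*(z + 4)*(z + 1)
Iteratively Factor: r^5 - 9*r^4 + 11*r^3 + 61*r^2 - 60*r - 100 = (r + 1)*(r^4 - 10*r^3 + 21*r^2 + 40*r - 100) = (r - 5)*(r + 1)*(r^3 - 5*r^2 - 4*r + 20) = (r - 5)^2*(r + 1)*(r^2 - 4) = (r - 5)^2*(r - 2)*(r + 1)*(r + 2)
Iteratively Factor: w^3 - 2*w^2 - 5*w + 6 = (w - 1)*(w^2 - w - 6) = (w - 3)*(w - 1)*(w + 2)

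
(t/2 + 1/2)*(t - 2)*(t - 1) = t^3/2 - t^2 - t/2 + 1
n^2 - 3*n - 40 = (n - 8)*(n + 5)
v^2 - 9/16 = (v - 3/4)*(v + 3/4)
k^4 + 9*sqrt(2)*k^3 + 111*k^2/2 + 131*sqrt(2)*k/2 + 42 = (k + sqrt(2)/2)*(k + 2*sqrt(2))*(k + 3*sqrt(2))*(k + 7*sqrt(2)/2)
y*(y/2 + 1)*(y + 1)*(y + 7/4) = y^4/2 + 19*y^3/8 + 29*y^2/8 + 7*y/4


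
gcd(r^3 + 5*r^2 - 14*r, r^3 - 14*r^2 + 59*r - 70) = r - 2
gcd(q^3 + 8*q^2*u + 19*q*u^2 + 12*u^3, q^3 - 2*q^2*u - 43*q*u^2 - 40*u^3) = q + u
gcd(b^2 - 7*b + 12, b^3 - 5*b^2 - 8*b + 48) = b - 4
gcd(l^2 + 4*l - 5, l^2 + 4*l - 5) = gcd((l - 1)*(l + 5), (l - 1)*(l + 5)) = l^2 + 4*l - 5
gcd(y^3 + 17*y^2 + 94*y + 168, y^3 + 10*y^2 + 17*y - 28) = y^2 + 11*y + 28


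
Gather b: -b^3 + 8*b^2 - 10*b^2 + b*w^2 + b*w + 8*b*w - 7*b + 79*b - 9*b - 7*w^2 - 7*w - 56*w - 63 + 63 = -b^3 - 2*b^2 + b*(w^2 + 9*w + 63) - 7*w^2 - 63*w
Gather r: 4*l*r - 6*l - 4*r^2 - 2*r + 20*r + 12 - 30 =-6*l - 4*r^2 + r*(4*l + 18) - 18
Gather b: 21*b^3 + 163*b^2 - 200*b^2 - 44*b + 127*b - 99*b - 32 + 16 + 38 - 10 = 21*b^3 - 37*b^2 - 16*b + 12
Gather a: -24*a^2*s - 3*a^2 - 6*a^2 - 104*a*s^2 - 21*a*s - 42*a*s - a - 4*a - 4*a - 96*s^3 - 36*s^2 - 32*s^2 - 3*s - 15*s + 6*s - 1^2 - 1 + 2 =a^2*(-24*s - 9) + a*(-104*s^2 - 63*s - 9) - 96*s^3 - 68*s^2 - 12*s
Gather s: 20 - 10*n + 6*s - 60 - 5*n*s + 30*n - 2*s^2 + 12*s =20*n - 2*s^2 + s*(18 - 5*n) - 40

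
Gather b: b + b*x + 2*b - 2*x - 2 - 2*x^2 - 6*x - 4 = b*(x + 3) - 2*x^2 - 8*x - 6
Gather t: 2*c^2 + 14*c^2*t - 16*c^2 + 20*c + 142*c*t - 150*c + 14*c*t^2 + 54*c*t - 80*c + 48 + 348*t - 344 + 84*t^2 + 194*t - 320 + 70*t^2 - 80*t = -14*c^2 - 210*c + t^2*(14*c + 154) + t*(14*c^2 + 196*c + 462) - 616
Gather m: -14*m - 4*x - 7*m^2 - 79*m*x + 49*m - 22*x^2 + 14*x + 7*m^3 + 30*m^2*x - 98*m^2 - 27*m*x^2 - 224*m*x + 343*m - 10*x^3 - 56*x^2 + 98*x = 7*m^3 + m^2*(30*x - 105) + m*(-27*x^2 - 303*x + 378) - 10*x^3 - 78*x^2 + 108*x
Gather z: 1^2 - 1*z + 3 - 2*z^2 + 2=-2*z^2 - z + 6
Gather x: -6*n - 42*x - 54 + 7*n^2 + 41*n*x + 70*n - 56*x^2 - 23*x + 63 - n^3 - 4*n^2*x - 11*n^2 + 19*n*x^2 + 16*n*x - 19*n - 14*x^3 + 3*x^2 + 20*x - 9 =-n^3 - 4*n^2 + 45*n - 14*x^3 + x^2*(19*n - 53) + x*(-4*n^2 + 57*n - 45)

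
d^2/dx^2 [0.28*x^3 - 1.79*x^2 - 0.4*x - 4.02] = 1.68*x - 3.58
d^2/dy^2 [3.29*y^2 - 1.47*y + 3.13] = 6.58000000000000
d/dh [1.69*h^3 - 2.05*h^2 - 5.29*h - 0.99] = 5.07*h^2 - 4.1*h - 5.29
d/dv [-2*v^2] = -4*v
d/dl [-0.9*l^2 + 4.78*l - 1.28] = 4.78 - 1.8*l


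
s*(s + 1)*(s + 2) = s^3 + 3*s^2 + 2*s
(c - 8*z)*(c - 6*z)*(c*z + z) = c^3*z - 14*c^2*z^2 + c^2*z + 48*c*z^3 - 14*c*z^2 + 48*z^3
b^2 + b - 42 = (b - 6)*(b + 7)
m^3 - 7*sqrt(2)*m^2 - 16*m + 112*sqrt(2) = (m - 4)*(m + 4)*(m - 7*sqrt(2))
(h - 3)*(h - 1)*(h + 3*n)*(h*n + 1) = h^4*n + 3*h^3*n^2 - 4*h^3*n + h^3 - 12*h^2*n^2 + 6*h^2*n - 4*h^2 + 9*h*n^2 - 12*h*n + 3*h + 9*n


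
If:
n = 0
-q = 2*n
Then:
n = 0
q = 0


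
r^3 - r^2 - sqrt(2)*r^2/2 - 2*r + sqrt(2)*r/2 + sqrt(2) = (r - 2)*(r + 1)*(r - sqrt(2)/2)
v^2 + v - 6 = (v - 2)*(v + 3)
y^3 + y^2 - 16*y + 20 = (y - 2)^2*(y + 5)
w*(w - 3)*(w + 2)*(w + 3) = w^4 + 2*w^3 - 9*w^2 - 18*w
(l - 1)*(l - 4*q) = l^2 - 4*l*q - l + 4*q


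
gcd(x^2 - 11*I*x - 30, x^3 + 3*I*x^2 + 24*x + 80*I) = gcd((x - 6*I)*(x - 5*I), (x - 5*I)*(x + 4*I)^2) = x - 5*I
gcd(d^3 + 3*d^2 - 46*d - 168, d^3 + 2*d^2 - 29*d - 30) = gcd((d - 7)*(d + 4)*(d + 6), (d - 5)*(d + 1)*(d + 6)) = d + 6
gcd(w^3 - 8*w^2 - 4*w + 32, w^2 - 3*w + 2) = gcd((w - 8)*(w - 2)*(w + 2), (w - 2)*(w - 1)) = w - 2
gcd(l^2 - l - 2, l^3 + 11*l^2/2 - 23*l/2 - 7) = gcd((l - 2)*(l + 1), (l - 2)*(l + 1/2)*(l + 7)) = l - 2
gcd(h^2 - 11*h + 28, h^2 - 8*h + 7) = h - 7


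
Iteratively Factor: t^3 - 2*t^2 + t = (t - 1)*(t^2 - t) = t*(t - 1)*(t - 1)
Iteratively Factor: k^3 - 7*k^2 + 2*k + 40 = (k - 4)*(k^2 - 3*k - 10) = (k - 4)*(k + 2)*(k - 5)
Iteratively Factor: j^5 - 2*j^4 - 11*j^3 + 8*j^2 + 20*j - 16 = (j - 1)*(j^4 - j^3 - 12*j^2 - 4*j + 16) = (j - 4)*(j - 1)*(j^3 + 3*j^2 - 4) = (j - 4)*(j - 1)*(j + 2)*(j^2 + j - 2) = (j - 4)*(j - 1)*(j + 2)^2*(j - 1)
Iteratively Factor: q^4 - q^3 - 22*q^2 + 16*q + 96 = (q + 4)*(q^3 - 5*q^2 - 2*q + 24) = (q - 4)*(q + 4)*(q^2 - q - 6) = (q - 4)*(q - 3)*(q + 4)*(q + 2)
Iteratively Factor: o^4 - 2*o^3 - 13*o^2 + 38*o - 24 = (o - 1)*(o^3 - o^2 - 14*o + 24) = (o - 1)*(o + 4)*(o^2 - 5*o + 6) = (o - 2)*(o - 1)*(o + 4)*(o - 3)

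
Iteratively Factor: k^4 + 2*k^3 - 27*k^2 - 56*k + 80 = (k - 1)*(k^3 + 3*k^2 - 24*k - 80) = (k - 5)*(k - 1)*(k^2 + 8*k + 16) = (k - 5)*(k - 1)*(k + 4)*(k + 4)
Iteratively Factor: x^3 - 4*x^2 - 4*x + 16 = (x - 4)*(x^2 - 4) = (x - 4)*(x + 2)*(x - 2)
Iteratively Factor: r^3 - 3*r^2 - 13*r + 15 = (r - 1)*(r^2 - 2*r - 15) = (r - 1)*(r + 3)*(r - 5)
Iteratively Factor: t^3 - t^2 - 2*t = (t + 1)*(t^2 - 2*t) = t*(t + 1)*(t - 2)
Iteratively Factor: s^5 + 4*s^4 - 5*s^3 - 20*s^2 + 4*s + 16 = (s + 1)*(s^4 + 3*s^3 - 8*s^2 - 12*s + 16) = (s - 1)*(s + 1)*(s^3 + 4*s^2 - 4*s - 16) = (s - 1)*(s + 1)*(s + 2)*(s^2 + 2*s - 8) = (s - 1)*(s + 1)*(s + 2)*(s + 4)*(s - 2)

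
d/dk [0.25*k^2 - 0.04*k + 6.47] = 0.5*k - 0.04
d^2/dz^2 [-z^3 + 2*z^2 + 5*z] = 4 - 6*z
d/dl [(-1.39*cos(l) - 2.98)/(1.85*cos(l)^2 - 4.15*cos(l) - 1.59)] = (-2.5715*cos(l)^2 - 11.026*cos(l) + 10.1569)*sin(l)/(3.4225*cos(l)^4 - 15.355*cos(l)^3 + 11.3395*cos(l)^2 + 13.197*cos(l) + 2.5281)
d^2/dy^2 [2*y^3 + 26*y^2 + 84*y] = 12*y + 52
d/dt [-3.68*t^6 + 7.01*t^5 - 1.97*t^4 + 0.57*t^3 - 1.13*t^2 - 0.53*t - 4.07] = -22.08*t^5 + 35.05*t^4 - 7.88*t^3 + 1.71*t^2 - 2.26*t - 0.53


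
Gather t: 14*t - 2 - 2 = 14*t - 4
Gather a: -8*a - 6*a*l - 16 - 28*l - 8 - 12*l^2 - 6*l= a*(-6*l - 8) - 12*l^2 - 34*l - 24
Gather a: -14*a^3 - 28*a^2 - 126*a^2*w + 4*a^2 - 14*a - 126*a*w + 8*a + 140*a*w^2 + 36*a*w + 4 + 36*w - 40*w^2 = -14*a^3 + a^2*(-126*w - 24) + a*(140*w^2 - 90*w - 6) - 40*w^2 + 36*w + 4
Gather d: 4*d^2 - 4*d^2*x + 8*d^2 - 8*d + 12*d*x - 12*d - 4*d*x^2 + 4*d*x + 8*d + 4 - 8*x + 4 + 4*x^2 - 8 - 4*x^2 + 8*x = d^2*(12 - 4*x) + d*(-4*x^2 + 16*x - 12)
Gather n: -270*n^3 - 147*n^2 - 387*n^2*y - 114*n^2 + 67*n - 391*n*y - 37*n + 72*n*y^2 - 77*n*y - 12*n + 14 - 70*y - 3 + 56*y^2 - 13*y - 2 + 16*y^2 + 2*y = -270*n^3 + n^2*(-387*y - 261) + n*(72*y^2 - 468*y + 18) + 72*y^2 - 81*y + 9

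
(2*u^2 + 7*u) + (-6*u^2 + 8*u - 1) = -4*u^2 + 15*u - 1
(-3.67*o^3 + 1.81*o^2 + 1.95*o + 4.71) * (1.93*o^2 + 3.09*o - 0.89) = -7.0831*o^5 - 7.847*o^4 + 12.6227*o^3 + 13.5049*o^2 + 12.8184*o - 4.1919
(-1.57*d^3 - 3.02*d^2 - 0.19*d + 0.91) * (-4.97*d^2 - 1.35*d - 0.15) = 7.8029*d^5 + 17.1289*d^4 + 5.2568*d^3 - 3.8132*d^2 - 1.2*d - 0.1365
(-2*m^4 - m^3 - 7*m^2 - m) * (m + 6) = -2*m^5 - 13*m^4 - 13*m^3 - 43*m^2 - 6*m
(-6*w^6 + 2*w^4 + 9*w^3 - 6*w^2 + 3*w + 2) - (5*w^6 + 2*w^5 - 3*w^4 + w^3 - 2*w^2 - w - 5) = -11*w^6 - 2*w^5 + 5*w^4 + 8*w^3 - 4*w^2 + 4*w + 7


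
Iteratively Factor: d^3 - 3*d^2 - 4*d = (d - 4)*(d^2 + d) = (d - 4)*(d + 1)*(d)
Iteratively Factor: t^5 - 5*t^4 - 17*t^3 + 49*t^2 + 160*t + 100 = (t + 2)*(t^4 - 7*t^3 - 3*t^2 + 55*t + 50) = (t - 5)*(t + 2)*(t^3 - 2*t^2 - 13*t - 10) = (t - 5)*(t + 1)*(t + 2)*(t^2 - 3*t - 10) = (t - 5)*(t + 1)*(t + 2)^2*(t - 5)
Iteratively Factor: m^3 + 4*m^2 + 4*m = (m)*(m^2 + 4*m + 4) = m*(m + 2)*(m + 2)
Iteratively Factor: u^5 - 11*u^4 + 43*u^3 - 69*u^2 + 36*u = (u)*(u^4 - 11*u^3 + 43*u^2 - 69*u + 36) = u*(u - 1)*(u^3 - 10*u^2 + 33*u - 36) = u*(u - 3)*(u - 1)*(u^2 - 7*u + 12) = u*(u - 4)*(u - 3)*(u - 1)*(u - 3)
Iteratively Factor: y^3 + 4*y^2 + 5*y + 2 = (y + 1)*(y^2 + 3*y + 2) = (y + 1)^2*(y + 2)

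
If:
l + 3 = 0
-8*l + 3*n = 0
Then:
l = -3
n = -8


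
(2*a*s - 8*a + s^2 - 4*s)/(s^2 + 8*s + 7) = (2*a*s - 8*a + s^2 - 4*s)/(s^2 + 8*s + 7)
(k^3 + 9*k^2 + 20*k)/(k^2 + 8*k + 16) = k*(k + 5)/(k + 4)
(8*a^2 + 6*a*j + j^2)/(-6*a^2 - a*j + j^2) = (-4*a - j)/(3*a - j)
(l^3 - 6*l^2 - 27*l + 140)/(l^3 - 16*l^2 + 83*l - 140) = (l + 5)/(l - 5)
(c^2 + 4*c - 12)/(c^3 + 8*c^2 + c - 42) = (c + 6)/(c^2 + 10*c + 21)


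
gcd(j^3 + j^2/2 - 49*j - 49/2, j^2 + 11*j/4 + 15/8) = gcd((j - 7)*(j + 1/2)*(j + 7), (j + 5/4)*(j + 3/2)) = 1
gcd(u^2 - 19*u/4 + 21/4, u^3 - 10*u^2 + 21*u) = u - 3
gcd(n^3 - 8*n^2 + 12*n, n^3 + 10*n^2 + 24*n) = n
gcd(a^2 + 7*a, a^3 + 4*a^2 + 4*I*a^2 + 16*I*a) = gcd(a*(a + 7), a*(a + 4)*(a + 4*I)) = a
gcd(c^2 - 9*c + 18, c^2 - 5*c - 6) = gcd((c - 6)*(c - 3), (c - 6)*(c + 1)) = c - 6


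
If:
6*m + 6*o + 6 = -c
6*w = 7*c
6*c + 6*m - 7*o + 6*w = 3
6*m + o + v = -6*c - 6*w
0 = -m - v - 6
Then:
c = 642/661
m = -903/661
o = 135/661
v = -3063/661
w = 749/661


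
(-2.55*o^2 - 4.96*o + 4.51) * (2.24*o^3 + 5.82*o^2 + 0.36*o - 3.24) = -5.712*o^5 - 25.9514*o^4 - 19.6828*o^3 + 32.7246*o^2 + 17.694*o - 14.6124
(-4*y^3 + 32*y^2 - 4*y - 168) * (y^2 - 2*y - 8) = -4*y^5 + 40*y^4 - 36*y^3 - 416*y^2 + 368*y + 1344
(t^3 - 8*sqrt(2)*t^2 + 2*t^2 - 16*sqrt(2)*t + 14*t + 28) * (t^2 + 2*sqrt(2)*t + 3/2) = t^5 - 6*sqrt(2)*t^4 + 2*t^4 - 12*sqrt(2)*t^3 - 33*t^3/2 - 33*t^2 + 16*sqrt(2)*t^2 + 21*t + 32*sqrt(2)*t + 42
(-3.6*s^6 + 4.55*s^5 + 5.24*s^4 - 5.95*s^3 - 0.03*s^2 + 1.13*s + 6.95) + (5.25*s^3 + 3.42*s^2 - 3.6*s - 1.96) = -3.6*s^6 + 4.55*s^5 + 5.24*s^4 - 0.7*s^3 + 3.39*s^2 - 2.47*s + 4.99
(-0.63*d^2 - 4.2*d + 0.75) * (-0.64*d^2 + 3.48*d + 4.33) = 0.4032*d^4 + 0.4956*d^3 - 17.8239*d^2 - 15.576*d + 3.2475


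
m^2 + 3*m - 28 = (m - 4)*(m + 7)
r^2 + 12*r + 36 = (r + 6)^2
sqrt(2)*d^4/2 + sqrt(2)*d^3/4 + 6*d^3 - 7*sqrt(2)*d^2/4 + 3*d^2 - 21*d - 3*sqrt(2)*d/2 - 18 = (d - 2)*(d + 3/2)*(d + 6*sqrt(2))*(sqrt(2)*d/2 + sqrt(2)/2)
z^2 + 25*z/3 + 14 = (z + 7/3)*(z + 6)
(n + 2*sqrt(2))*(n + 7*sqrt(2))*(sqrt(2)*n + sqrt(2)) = sqrt(2)*n^3 + sqrt(2)*n^2 + 18*n^2 + 18*n + 28*sqrt(2)*n + 28*sqrt(2)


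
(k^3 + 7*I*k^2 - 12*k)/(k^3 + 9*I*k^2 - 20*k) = (k + 3*I)/(k + 5*I)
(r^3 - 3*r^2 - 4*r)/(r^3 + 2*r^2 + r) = (r - 4)/(r + 1)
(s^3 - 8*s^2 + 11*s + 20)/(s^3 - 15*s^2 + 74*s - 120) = (s + 1)/(s - 6)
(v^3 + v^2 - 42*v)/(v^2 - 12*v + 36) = v*(v + 7)/(v - 6)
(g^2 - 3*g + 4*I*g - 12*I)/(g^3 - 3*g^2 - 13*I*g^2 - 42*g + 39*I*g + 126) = (g + 4*I)/(g^2 - 13*I*g - 42)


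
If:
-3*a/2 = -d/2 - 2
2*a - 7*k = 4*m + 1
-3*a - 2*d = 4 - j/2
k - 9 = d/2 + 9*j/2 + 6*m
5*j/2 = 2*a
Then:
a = 20/43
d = -112/43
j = 16/43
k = 797/989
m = -1412/989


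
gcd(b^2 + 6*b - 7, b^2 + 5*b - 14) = b + 7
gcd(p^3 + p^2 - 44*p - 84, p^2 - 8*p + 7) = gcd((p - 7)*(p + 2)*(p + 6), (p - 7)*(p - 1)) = p - 7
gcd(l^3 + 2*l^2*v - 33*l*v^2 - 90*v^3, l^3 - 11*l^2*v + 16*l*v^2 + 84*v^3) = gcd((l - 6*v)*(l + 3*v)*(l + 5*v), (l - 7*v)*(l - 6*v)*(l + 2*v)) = -l + 6*v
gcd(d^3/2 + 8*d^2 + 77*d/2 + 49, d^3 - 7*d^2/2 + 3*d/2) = 1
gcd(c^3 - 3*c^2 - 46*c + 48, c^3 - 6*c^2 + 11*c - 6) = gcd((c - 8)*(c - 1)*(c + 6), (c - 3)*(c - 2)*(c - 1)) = c - 1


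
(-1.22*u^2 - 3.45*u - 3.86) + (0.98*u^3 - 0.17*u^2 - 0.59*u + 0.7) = 0.98*u^3 - 1.39*u^2 - 4.04*u - 3.16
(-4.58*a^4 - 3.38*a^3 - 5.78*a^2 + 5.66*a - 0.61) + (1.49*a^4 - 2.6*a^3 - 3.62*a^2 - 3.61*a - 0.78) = -3.09*a^4 - 5.98*a^3 - 9.4*a^2 + 2.05*a - 1.39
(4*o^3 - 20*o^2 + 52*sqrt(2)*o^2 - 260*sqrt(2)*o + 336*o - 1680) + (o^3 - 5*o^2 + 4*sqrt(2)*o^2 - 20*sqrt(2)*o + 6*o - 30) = 5*o^3 - 25*o^2 + 56*sqrt(2)*o^2 - 280*sqrt(2)*o + 342*o - 1710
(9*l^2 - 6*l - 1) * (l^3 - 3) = 9*l^5 - 6*l^4 - l^3 - 27*l^2 + 18*l + 3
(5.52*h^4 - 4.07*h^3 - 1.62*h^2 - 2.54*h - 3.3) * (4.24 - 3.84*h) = -21.1968*h^5 + 39.0336*h^4 - 11.036*h^3 + 2.8848*h^2 + 1.9024*h - 13.992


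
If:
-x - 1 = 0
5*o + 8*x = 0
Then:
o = 8/5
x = -1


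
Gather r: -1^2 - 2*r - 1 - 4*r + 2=-6*r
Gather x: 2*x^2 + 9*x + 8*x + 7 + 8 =2*x^2 + 17*x + 15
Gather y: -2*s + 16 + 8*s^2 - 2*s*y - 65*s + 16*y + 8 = 8*s^2 - 67*s + y*(16 - 2*s) + 24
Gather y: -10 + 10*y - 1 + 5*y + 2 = 15*y - 9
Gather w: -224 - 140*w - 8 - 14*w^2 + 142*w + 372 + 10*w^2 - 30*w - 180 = -4*w^2 - 28*w - 40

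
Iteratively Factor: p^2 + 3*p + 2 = (p + 2)*(p + 1)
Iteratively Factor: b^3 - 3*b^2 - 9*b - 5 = (b + 1)*(b^2 - 4*b - 5) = (b + 1)^2*(b - 5)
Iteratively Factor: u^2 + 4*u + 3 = (u + 3)*(u + 1)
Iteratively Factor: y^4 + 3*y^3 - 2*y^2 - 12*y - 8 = (y + 1)*(y^3 + 2*y^2 - 4*y - 8) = (y + 1)*(y + 2)*(y^2 - 4) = (y + 1)*(y + 2)^2*(y - 2)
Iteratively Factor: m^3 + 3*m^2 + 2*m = (m)*(m^2 + 3*m + 2) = m*(m + 2)*(m + 1)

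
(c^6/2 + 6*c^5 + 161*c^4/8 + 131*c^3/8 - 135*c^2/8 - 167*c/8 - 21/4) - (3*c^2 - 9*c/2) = c^6/2 + 6*c^5 + 161*c^4/8 + 131*c^3/8 - 159*c^2/8 - 131*c/8 - 21/4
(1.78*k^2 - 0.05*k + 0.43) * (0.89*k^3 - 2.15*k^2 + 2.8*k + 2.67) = 1.5842*k^5 - 3.8715*k^4 + 5.4742*k^3 + 3.6881*k^2 + 1.0705*k + 1.1481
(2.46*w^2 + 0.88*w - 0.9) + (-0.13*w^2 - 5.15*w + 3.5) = 2.33*w^2 - 4.27*w + 2.6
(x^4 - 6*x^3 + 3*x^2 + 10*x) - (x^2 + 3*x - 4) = x^4 - 6*x^3 + 2*x^2 + 7*x + 4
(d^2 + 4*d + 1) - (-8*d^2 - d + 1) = 9*d^2 + 5*d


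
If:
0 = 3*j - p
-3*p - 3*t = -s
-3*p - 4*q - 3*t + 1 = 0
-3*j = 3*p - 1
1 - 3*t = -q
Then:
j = 1/12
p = 1/4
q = -3/20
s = 8/5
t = 17/60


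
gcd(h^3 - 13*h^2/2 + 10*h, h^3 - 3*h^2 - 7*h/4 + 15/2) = h - 5/2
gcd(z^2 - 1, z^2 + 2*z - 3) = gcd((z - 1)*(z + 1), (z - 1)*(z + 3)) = z - 1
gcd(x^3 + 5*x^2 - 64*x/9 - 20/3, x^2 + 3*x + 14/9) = x + 2/3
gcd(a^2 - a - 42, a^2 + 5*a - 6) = a + 6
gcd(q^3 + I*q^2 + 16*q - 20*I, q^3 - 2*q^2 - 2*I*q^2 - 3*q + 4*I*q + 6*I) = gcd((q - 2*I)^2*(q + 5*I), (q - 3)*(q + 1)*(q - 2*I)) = q - 2*I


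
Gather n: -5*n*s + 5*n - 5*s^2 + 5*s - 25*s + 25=n*(5 - 5*s) - 5*s^2 - 20*s + 25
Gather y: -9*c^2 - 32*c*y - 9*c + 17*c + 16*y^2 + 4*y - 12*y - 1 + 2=-9*c^2 + 8*c + 16*y^2 + y*(-32*c - 8) + 1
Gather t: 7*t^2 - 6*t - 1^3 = 7*t^2 - 6*t - 1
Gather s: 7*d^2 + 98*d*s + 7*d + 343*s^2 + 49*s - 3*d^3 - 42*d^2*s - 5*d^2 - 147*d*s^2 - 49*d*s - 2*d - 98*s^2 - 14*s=-3*d^3 + 2*d^2 + 5*d + s^2*(245 - 147*d) + s*(-42*d^2 + 49*d + 35)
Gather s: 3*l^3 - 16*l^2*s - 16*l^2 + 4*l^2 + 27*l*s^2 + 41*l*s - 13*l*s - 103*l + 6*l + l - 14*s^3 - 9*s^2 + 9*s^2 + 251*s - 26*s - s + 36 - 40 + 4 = 3*l^3 - 12*l^2 + 27*l*s^2 - 96*l - 14*s^3 + s*(-16*l^2 + 28*l + 224)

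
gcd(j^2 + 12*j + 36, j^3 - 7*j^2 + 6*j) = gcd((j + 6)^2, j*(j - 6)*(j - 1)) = 1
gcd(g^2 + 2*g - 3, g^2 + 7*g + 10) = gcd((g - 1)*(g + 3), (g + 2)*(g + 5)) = 1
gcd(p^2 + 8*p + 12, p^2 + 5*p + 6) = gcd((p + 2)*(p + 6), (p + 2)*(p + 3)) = p + 2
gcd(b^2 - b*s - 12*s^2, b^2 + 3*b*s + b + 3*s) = b + 3*s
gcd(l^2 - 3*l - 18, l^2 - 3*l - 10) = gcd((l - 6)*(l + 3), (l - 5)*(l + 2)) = 1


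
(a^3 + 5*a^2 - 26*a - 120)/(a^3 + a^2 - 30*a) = (a + 4)/a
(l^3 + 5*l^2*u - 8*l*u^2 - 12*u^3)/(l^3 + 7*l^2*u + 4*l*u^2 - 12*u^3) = (-l^2 + l*u + 2*u^2)/(-l^2 - l*u + 2*u^2)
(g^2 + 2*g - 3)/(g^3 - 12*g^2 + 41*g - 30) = (g + 3)/(g^2 - 11*g + 30)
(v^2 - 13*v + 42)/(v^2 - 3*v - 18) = (v - 7)/(v + 3)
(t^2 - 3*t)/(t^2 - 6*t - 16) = t*(3 - t)/(-t^2 + 6*t + 16)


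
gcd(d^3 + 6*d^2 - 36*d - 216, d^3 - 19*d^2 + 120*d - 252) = d - 6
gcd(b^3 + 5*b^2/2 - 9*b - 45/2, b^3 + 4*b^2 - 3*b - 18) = b + 3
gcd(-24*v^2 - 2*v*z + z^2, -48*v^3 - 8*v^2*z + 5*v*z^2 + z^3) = 4*v + z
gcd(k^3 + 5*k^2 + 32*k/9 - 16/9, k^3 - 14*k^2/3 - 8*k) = k + 4/3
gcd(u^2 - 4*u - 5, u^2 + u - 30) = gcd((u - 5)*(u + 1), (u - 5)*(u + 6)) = u - 5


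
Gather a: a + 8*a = 9*a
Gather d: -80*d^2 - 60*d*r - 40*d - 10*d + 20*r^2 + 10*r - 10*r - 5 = -80*d^2 + d*(-60*r - 50) + 20*r^2 - 5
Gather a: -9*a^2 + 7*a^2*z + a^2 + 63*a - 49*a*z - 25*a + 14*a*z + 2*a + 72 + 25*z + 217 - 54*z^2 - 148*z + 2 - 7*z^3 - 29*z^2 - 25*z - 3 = a^2*(7*z - 8) + a*(40 - 35*z) - 7*z^3 - 83*z^2 - 148*z + 288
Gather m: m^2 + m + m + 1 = m^2 + 2*m + 1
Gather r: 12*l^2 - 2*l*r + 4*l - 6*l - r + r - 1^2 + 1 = 12*l^2 - 2*l*r - 2*l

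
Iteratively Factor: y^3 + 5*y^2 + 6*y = (y + 2)*(y^2 + 3*y) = (y + 2)*(y + 3)*(y)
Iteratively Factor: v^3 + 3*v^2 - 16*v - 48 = (v + 3)*(v^2 - 16) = (v + 3)*(v + 4)*(v - 4)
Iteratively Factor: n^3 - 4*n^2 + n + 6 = (n - 3)*(n^2 - n - 2) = (n - 3)*(n + 1)*(n - 2)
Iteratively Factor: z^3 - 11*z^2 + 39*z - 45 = (z - 3)*(z^2 - 8*z + 15) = (z - 5)*(z - 3)*(z - 3)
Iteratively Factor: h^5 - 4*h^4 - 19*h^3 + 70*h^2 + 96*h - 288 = (h - 2)*(h^4 - 2*h^3 - 23*h^2 + 24*h + 144) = (h - 4)*(h - 2)*(h^3 + 2*h^2 - 15*h - 36) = (h - 4)*(h - 2)*(h + 3)*(h^2 - h - 12) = (h - 4)^2*(h - 2)*(h + 3)*(h + 3)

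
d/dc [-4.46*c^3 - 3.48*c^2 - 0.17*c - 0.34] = -13.38*c^2 - 6.96*c - 0.17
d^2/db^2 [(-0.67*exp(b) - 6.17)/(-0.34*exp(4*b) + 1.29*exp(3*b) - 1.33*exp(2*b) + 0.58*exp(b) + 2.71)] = (0.697068*exp(8*b) + 8.17955*exp(7*b) - 57.17599*exp(6*b) + 123.62892*exp(5*b) - 102.466412*exp(4*b) + 113.917397*exp(3*b) - 193.916655*exp(2*b) + 89.976606*exp(b) - 4.777459)*exp(b)/(0.039304*exp(12*b) - 0.447372*exp(11*b) + 2.158626*exp(10*b) - 5.847861*exp(9*b) + 9.030537*exp(8*b) - 4.183197*exp(7*b) - 12.215504*exp(6*b) + 26.724*exp(5*b) - 17.713671*exp(4*b) - 16.073815*exp(3*b) + 26.568027*exp(2*b) - 12.778734*exp(b) - 19.902511)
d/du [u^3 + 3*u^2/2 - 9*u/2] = 3*u^2 + 3*u - 9/2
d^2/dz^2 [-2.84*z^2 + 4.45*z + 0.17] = -5.68000000000000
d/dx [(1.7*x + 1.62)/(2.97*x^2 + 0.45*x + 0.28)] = (5.049*x^2 + 0.765*x - (1.7*x + 1.62)*(5.94*x + 0.45) + 0.476)/(2.97*x^2 + 0.45*x + 0.28)^2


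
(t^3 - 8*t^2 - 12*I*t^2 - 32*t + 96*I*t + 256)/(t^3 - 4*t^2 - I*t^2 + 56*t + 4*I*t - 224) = (t^2 - 4*t*(2 + I) + 32*I)/(t^2 + t*(-4 + 7*I) - 28*I)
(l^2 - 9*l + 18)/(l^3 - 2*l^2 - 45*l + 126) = 1/(l + 7)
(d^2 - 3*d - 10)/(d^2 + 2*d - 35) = (d + 2)/(d + 7)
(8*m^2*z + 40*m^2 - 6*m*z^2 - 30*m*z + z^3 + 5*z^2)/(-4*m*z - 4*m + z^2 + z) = (-2*m*z - 10*m + z^2 + 5*z)/(z + 1)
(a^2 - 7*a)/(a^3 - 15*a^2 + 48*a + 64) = a*(a - 7)/(a^3 - 15*a^2 + 48*a + 64)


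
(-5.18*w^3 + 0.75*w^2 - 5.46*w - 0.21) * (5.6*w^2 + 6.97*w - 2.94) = -29.008*w^5 - 31.9046*w^4 - 10.1193*w^3 - 41.4372*w^2 + 14.5887*w + 0.6174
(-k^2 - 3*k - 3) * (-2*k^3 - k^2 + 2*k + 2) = 2*k^5 + 7*k^4 + 7*k^3 - 5*k^2 - 12*k - 6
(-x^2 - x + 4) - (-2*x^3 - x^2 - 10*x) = 2*x^3 + 9*x + 4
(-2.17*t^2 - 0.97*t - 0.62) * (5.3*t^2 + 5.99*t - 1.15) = -11.501*t^4 - 18.1393*t^3 - 6.6008*t^2 - 2.5983*t + 0.713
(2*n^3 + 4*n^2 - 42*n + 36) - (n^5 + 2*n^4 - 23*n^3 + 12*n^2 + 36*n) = -n^5 - 2*n^4 + 25*n^3 - 8*n^2 - 78*n + 36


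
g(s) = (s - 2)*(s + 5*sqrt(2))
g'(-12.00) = -18.93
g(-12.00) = 69.01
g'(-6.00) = -6.93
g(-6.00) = -8.57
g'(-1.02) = 3.03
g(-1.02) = -18.27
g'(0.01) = 5.09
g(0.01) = -14.09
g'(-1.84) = 1.39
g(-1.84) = -20.09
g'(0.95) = 6.97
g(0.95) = -8.42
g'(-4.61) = -4.15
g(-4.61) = -16.27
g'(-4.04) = -3.01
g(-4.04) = -18.31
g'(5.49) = 16.05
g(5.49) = 43.84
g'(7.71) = 20.49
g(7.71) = 84.40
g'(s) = 2*s - 2 + 5*sqrt(2)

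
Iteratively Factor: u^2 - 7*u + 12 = (u - 3)*(u - 4)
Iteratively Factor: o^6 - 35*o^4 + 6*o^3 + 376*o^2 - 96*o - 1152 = (o - 3)*(o^5 + 3*o^4 - 26*o^3 - 72*o^2 + 160*o + 384) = (o - 3)*(o + 2)*(o^4 + o^3 - 28*o^2 - 16*o + 192) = (o - 3)*(o + 2)*(o + 4)*(o^3 - 3*o^2 - 16*o + 48) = (o - 3)^2*(o + 2)*(o + 4)*(o^2 - 16) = (o - 4)*(o - 3)^2*(o + 2)*(o + 4)*(o + 4)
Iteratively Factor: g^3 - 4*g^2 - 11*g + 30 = (g - 5)*(g^2 + g - 6) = (g - 5)*(g + 3)*(g - 2)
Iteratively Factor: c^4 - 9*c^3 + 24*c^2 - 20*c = (c)*(c^3 - 9*c^2 + 24*c - 20) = c*(c - 2)*(c^2 - 7*c + 10) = c*(c - 2)^2*(c - 5)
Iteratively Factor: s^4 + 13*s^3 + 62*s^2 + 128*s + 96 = (s + 4)*(s^3 + 9*s^2 + 26*s + 24) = (s + 4)^2*(s^2 + 5*s + 6) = (s + 2)*(s + 4)^2*(s + 3)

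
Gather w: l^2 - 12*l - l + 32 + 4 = l^2 - 13*l + 36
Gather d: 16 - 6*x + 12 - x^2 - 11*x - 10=-x^2 - 17*x + 18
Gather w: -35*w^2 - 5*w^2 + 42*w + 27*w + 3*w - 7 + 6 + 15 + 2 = -40*w^2 + 72*w + 16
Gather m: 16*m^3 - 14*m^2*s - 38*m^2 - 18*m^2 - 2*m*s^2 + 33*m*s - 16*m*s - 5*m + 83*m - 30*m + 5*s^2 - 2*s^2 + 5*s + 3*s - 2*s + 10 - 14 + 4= 16*m^3 + m^2*(-14*s - 56) + m*(-2*s^2 + 17*s + 48) + 3*s^2 + 6*s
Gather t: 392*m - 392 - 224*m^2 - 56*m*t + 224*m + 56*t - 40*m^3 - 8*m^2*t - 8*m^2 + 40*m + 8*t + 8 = -40*m^3 - 232*m^2 + 656*m + t*(-8*m^2 - 56*m + 64) - 384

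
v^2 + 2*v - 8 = (v - 2)*(v + 4)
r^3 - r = r*(r - 1)*(r + 1)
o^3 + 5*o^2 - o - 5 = (o - 1)*(o + 1)*(o + 5)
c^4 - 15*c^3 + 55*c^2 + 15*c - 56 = (c - 8)*(c - 7)*(c - 1)*(c + 1)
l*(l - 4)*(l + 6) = l^3 + 2*l^2 - 24*l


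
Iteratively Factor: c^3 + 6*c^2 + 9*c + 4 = (c + 4)*(c^2 + 2*c + 1) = (c + 1)*(c + 4)*(c + 1)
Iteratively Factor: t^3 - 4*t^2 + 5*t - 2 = (t - 2)*(t^2 - 2*t + 1) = (t - 2)*(t - 1)*(t - 1)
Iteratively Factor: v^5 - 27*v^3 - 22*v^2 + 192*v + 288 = (v + 3)*(v^4 - 3*v^3 - 18*v^2 + 32*v + 96) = (v + 2)*(v + 3)*(v^3 - 5*v^2 - 8*v + 48) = (v + 2)*(v + 3)^2*(v^2 - 8*v + 16) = (v - 4)*(v + 2)*(v + 3)^2*(v - 4)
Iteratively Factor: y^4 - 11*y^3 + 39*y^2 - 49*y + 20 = (y - 1)*(y^3 - 10*y^2 + 29*y - 20) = (y - 1)^2*(y^2 - 9*y + 20) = (y - 5)*(y - 1)^2*(y - 4)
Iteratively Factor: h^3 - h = (h)*(h^2 - 1) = h*(h + 1)*(h - 1)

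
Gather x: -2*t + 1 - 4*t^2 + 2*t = 1 - 4*t^2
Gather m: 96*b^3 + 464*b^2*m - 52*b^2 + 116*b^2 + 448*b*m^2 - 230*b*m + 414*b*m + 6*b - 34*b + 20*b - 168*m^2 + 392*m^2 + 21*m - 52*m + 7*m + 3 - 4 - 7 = 96*b^3 + 64*b^2 - 8*b + m^2*(448*b + 224) + m*(464*b^2 + 184*b - 24) - 8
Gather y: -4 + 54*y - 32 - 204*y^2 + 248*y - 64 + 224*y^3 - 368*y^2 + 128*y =224*y^3 - 572*y^2 + 430*y - 100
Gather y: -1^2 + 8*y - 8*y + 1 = 0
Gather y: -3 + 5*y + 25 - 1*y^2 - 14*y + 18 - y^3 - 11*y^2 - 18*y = -y^3 - 12*y^2 - 27*y + 40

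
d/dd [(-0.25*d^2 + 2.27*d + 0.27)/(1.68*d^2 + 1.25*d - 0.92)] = (-4.1261*d^2 - 0.4472*d - 2.4259)/(2.8224*d^4 + 4.2*d^3 - 1.5287*d^2 - 2.3*d + 0.8464)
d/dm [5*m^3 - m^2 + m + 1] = 15*m^2 - 2*m + 1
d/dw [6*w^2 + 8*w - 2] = 12*w + 8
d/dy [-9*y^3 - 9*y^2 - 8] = 9*y*(-3*y - 2)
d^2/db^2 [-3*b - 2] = 0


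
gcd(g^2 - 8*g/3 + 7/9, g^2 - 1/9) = g - 1/3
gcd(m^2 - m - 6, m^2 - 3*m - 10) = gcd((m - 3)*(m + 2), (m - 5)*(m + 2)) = m + 2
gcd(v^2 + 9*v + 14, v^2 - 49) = v + 7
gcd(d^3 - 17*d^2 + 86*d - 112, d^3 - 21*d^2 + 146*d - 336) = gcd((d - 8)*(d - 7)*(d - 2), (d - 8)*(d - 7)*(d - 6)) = d^2 - 15*d + 56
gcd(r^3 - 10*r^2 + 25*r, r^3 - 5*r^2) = r^2 - 5*r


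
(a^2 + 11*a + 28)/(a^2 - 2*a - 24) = (a + 7)/(a - 6)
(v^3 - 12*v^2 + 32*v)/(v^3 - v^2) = (v^2 - 12*v + 32)/(v*(v - 1))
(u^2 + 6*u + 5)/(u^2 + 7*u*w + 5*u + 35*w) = (u + 1)/(u + 7*w)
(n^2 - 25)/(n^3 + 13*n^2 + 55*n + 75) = (n - 5)/(n^2 + 8*n + 15)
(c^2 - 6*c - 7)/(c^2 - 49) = (c + 1)/(c + 7)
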